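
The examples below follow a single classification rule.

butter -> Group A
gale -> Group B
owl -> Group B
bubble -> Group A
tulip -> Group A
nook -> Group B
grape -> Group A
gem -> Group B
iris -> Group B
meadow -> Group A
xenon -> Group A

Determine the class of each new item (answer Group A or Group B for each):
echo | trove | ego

Group B, Group A, Group B

The common property of the 'Group A' items is: length ≥ 5. No 'Group B' item has it.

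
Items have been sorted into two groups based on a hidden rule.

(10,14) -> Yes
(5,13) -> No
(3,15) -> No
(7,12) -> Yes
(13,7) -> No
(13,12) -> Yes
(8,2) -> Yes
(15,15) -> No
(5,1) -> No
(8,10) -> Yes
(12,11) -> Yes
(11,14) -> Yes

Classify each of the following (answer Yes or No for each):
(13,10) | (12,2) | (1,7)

Yes, Yes, No

The simplest hypothesis consistent with all the labels is: product is even.
(13,10) → 13·10 = 130 → Yes.
(12,2) → 12·2 = 24 → Yes.
(1,7) → 1·7 = 7 → No.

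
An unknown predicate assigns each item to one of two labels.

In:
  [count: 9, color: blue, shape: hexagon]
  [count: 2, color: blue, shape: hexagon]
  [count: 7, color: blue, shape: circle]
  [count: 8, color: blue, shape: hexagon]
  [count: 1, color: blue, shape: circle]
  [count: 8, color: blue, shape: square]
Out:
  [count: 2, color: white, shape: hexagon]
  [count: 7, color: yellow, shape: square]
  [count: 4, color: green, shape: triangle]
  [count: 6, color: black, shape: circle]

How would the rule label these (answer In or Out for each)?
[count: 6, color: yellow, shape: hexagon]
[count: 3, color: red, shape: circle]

Comparing the two groups points to one rule — color is blue.

Out, Out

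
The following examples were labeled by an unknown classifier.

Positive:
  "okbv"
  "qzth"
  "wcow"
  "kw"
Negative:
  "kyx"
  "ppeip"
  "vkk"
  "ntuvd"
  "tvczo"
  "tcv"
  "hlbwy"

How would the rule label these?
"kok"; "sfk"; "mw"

Negative, Negative, Positive

The distinguishing property — even length — holds for all the 'Positive' cases and none of the 'Negative' cases.
"kok": length 3 — fails the rule, so Negative. "sfk": length 3 — fails the rule, so Negative. "mw": length 2 — passes, so Positive.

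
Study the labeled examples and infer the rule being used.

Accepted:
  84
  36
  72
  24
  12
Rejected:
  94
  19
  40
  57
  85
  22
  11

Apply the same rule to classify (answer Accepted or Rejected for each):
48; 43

Accepted, Rejected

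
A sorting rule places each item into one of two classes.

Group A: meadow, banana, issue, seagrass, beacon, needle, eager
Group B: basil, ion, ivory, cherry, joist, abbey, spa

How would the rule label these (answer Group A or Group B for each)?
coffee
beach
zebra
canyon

The common property of the 'Group A' items is: has ≥ 3 vowels. No 'Group B' item has it.
coffee: 3 vowels, qualifies → Group A.
beach: 2 vowels, lacks this property → Group B.
zebra: 2 vowels, lacks this property → Group B.
canyon: 2 vowels, lacks this property → Group B.

Group A, Group B, Group B, Group B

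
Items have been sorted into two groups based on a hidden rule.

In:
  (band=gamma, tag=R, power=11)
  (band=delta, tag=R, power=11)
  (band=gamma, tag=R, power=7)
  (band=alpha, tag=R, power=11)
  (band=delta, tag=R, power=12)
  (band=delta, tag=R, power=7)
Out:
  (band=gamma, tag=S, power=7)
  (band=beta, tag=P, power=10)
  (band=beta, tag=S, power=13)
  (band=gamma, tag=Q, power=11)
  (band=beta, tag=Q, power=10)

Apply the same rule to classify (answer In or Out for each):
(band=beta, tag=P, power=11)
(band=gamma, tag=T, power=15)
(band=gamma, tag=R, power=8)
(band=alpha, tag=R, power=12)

Out, Out, In, In

Comparing the two groups points to one rule — tag is R.
(band=beta, tag=P, power=11): tag is P, fails this test → Out. (band=gamma, tag=T, power=15): tag is T, fails this test → Out. (band=gamma, tag=R, power=8): tag is R, satisfies this → In. (band=alpha, tag=R, power=12): tag is R, satisfies this → In.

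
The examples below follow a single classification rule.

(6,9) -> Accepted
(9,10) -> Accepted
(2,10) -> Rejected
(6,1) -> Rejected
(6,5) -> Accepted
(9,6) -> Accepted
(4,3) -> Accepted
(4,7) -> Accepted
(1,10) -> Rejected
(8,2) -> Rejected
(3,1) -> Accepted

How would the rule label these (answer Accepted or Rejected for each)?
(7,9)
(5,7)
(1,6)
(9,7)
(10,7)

Accepted, Accepted, Rejected, Accepted, Accepted

The common property of the 'Accepted' items is: |first − second| ≤ 3. No 'Rejected' item has it.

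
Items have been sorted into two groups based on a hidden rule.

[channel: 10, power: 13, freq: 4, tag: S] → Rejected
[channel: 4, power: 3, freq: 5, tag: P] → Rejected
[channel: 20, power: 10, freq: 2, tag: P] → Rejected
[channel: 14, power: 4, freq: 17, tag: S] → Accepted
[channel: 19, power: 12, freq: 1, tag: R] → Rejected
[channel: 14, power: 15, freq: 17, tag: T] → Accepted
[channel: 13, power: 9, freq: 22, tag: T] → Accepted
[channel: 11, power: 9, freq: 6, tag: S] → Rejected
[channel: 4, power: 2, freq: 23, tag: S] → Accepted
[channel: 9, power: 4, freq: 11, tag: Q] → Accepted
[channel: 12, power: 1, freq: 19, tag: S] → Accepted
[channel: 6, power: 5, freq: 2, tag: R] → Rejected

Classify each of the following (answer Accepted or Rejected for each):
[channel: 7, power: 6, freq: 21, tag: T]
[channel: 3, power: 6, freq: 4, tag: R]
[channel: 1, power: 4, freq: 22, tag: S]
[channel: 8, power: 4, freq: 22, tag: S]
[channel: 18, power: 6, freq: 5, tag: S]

Accepted, Rejected, Accepted, Accepted, Rejected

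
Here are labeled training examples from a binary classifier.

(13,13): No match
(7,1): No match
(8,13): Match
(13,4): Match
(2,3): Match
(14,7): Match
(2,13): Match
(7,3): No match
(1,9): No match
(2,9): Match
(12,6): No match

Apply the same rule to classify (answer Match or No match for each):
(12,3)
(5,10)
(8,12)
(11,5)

Match, Match, No match, No match

'Match' ⟺ sum is odd.
Match: (12,3), since 12+3 = 15. Match: (5,10), since 5+10 = 15. No match: (8,12), since 8+12 = 20. No match: (11,5), since 11+5 = 16.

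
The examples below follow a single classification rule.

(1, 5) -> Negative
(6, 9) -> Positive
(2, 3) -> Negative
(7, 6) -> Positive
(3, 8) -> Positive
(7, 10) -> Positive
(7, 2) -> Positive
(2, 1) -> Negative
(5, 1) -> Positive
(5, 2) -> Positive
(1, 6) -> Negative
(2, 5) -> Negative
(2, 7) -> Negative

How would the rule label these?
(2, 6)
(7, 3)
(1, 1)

The classifier is using: first ≥ 3.
(2, 6): Negative (first 2). (7, 3): Positive (first 7). (1, 1): Negative (first 1).

Negative, Positive, Negative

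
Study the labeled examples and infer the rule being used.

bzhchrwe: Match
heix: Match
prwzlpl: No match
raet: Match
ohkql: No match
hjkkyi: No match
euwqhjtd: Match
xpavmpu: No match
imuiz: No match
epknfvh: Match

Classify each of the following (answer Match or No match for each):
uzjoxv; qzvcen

No match, Match

The common property of the 'Match' items is: contains 'e'. No 'No match' item has it.
uzjoxv: no 'e' — lacks this property, so No match. qzvcen: has 'e' — has this property, so Match.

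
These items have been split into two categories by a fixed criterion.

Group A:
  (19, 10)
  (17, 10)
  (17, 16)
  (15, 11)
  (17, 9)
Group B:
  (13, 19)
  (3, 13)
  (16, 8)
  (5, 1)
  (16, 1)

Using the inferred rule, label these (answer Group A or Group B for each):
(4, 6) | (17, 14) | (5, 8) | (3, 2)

Group B, Group A, Group B, Group B

A rule that fits every label: first > second AND sum ≥ 26 — true of each 'Group A' example, false of each 'Group B' one.
(4, 6) — 4 < 6, 4+6 = 10, hence Group B. (17, 14) — 17 > 14, 17+14 = 31, hence Group A. (5, 8) — 5 < 8, 5+8 = 13, hence Group B. (3, 2) — 3 > 2, 3+2 = 5, hence Group B.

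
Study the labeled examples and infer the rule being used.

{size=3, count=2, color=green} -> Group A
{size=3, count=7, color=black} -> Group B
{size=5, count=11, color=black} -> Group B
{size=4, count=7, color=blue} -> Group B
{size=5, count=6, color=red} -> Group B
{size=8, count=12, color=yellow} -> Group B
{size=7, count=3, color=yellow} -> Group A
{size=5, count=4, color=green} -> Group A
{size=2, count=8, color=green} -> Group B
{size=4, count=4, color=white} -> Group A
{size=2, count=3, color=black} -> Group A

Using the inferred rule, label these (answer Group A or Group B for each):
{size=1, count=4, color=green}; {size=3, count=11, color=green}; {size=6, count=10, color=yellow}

Group A, Group B, Group B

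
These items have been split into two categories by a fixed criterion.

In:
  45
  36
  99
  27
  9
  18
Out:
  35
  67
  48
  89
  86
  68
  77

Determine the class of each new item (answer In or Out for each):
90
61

In, Out

Rule: multiple of 9. This holds for each 'In' example and fails for each 'Out' one.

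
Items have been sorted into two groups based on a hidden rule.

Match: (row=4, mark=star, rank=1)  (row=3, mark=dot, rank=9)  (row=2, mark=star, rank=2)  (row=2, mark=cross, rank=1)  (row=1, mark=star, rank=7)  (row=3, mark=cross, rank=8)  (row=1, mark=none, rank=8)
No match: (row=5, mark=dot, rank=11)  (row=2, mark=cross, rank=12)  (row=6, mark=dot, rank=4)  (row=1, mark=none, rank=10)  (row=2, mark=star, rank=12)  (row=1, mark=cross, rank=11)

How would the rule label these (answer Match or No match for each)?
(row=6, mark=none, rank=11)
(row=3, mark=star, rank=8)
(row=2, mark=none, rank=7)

The common property of the 'Match' items is: rank ≤ 9 AND row ≤ 4. No 'No match' item has it.

No match, Match, Match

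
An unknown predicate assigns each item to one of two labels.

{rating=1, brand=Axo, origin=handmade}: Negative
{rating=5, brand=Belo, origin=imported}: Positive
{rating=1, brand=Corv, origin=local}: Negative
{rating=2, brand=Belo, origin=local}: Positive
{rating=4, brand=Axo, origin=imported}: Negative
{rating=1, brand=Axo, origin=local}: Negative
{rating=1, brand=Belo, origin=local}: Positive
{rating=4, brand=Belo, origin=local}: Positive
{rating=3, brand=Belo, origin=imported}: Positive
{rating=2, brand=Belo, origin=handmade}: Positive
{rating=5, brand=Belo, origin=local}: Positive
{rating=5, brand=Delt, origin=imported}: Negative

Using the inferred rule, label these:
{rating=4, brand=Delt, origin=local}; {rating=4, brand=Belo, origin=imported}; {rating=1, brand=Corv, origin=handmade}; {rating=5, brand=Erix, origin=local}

Negative, Positive, Negative, Negative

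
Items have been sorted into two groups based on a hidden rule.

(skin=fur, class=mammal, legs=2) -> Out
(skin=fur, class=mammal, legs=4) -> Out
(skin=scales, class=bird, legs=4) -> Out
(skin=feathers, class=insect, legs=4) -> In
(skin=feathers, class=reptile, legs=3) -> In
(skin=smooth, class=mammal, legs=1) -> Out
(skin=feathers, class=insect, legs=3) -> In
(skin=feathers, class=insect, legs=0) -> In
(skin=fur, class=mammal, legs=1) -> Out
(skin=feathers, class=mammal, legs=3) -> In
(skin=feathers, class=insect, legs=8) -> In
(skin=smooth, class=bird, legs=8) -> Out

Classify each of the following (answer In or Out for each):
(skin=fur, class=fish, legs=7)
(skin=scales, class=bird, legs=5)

Out, Out

All 'In' examples share one property — skin is feathers — and every 'Out' example lacks it.
(skin=fur, class=fish, legs=7): skin is fur — fails this test, so Out.
(skin=scales, class=bird, legs=5): skin is scales — fails this test, so Out.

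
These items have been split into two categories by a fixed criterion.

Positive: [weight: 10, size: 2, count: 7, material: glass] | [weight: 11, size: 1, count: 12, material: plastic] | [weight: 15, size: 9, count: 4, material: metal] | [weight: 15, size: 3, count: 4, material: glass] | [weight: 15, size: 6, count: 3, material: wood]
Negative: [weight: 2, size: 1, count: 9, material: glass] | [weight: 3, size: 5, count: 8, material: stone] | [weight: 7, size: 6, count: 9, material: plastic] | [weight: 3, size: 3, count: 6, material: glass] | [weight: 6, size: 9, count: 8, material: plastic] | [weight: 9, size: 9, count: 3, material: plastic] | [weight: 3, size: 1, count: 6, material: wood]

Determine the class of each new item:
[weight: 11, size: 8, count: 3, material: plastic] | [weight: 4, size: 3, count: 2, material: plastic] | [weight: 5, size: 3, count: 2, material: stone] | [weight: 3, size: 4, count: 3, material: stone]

The pattern is that an item is 'Positive' exactly when: weight ≥ 10.
[weight: 11, size: 8, count: 3, material: plastic]: weight = 11 — fits, so Positive.
[weight: 4, size: 3, count: 2, material: plastic]: weight = 4 — fails this test, so Negative.
[weight: 5, size: 3, count: 2, material: stone]: weight = 5 — fails this test, so Negative.
[weight: 3, size: 4, count: 3, material: stone]: weight = 3 — fails this test, so Negative.

Positive, Negative, Negative, Negative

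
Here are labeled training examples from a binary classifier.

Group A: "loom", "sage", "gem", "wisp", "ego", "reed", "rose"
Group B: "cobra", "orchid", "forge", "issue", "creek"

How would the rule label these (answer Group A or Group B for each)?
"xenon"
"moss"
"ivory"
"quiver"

Group B, Group A, Group B, Group B

The pattern is that an item is 'Group A' exactly when: length ≤ 4.
"xenon": length 5, does not fit → Group B.
"moss": length 4, passes → Group A.
"ivory": length 5, does not fit → Group B.
"quiver": length 6, does not fit → Group B.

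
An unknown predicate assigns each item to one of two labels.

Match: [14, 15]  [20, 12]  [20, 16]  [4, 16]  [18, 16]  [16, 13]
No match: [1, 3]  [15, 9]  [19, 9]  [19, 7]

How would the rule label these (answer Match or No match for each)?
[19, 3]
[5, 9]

No match, No match

Every 'Match' example satisfies: first is even. None of the 'No match' examples do.
[19, 3] — first 19, hence No match. [5, 9] — first 5, hence No match.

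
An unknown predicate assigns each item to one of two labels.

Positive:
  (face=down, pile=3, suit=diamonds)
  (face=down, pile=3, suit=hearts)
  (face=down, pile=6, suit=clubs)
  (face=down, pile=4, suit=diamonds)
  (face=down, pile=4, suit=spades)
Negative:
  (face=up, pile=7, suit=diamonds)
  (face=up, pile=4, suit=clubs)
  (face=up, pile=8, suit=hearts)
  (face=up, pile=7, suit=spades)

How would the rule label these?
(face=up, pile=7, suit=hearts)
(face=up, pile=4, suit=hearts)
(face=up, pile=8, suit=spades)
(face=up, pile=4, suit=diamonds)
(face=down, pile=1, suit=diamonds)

Every 'Positive' example satisfies: face is down. None of the 'Negative' examples do.
(face=up, pile=7, suit=hearts) — face is up, hence Negative. (face=up, pile=4, suit=hearts) — face is up, hence Negative. (face=up, pile=8, suit=spades) — face is up, hence Negative. (face=up, pile=4, suit=diamonds) — face is up, hence Negative. (face=down, pile=1, suit=diamonds) — face is down, hence Positive.

Negative, Negative, Negative, Negative, Positive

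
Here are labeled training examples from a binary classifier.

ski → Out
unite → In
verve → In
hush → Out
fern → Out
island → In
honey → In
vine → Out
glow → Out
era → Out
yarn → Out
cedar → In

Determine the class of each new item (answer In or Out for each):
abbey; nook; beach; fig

In, Out, In, Out

One predicate separates the groups cleanly: length ≥ 5.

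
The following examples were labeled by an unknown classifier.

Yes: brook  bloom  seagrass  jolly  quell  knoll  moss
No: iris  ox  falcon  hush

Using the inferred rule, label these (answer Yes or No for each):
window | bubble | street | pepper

No, Yes, Yes, Yes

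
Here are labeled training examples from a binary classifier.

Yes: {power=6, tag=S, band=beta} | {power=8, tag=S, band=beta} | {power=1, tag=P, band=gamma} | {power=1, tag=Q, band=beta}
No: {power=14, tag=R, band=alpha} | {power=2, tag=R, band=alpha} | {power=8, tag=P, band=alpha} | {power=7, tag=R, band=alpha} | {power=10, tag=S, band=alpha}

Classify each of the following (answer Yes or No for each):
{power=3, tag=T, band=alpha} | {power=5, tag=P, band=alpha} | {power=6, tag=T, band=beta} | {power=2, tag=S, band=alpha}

'Yes' ⟺ band is not alpha.
{power=3, tag=T, band=alpha}: band is alpha — doesn't match, so No.
{power=5, tag=P, band=alpha}: band is alpha — doesn't match, so No.
{power=6, tag=T, band=beta}: band is beta — satisfies this, so Yes.
{power=2, tag=S, band=alpha}: band is alpha — doesn't match, so No.

No, No, Yes, No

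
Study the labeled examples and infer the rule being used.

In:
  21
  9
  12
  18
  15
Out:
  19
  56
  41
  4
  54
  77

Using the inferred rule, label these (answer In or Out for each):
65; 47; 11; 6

The distinguishing property — multiple of 3 AND at most 21 — holds for all the 'In' cases and none of the 'Out' cases.
65: 65 = 3·21 + 2, 65 > 21, fails this test → Out.
47: 47 = 3·15 + 2, 47 > 21, fails this test → Out.
11: 11 = 3·3 + 2, 11 ≤ 21, fails this test → Out.
6: 6 = 3·2, 6 ≤ 21, passes → In.

Out, Out, Out, In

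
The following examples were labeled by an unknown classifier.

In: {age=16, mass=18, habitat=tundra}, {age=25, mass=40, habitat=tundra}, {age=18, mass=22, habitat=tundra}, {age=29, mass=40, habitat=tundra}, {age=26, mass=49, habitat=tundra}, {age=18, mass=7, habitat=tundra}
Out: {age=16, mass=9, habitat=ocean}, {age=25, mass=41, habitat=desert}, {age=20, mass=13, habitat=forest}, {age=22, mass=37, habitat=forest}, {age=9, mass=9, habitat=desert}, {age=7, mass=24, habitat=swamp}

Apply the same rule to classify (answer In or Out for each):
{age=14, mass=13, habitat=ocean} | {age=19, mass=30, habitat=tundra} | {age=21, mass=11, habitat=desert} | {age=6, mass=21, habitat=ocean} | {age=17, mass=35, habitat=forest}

Out, In, Out, Out, Out

The rule appears to be: habitat is tundra.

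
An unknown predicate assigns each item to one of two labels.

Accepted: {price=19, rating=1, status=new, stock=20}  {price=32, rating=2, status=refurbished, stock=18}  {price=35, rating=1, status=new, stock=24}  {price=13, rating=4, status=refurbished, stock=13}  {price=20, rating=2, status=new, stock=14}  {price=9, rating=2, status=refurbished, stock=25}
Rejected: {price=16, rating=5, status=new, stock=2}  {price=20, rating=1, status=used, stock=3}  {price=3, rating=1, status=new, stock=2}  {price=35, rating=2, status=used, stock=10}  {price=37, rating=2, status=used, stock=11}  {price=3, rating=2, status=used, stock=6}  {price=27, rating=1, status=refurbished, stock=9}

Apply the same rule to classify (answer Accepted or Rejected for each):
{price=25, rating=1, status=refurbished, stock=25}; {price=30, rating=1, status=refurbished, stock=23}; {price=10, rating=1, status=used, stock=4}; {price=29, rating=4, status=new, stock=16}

Accepted, Accepted, Rejected, Accepted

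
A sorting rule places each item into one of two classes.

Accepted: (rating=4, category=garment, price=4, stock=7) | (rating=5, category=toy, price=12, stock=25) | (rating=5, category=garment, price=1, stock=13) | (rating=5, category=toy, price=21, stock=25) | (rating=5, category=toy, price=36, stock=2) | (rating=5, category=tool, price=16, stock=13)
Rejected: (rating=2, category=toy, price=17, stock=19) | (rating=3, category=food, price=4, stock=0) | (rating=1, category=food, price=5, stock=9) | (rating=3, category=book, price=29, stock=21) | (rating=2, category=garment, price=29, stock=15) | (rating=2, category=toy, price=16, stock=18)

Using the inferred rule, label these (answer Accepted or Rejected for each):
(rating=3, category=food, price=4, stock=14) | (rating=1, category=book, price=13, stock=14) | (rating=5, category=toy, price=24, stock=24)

Rejected, Rejected, Accepted

The classifier is using: rating ≥ 4.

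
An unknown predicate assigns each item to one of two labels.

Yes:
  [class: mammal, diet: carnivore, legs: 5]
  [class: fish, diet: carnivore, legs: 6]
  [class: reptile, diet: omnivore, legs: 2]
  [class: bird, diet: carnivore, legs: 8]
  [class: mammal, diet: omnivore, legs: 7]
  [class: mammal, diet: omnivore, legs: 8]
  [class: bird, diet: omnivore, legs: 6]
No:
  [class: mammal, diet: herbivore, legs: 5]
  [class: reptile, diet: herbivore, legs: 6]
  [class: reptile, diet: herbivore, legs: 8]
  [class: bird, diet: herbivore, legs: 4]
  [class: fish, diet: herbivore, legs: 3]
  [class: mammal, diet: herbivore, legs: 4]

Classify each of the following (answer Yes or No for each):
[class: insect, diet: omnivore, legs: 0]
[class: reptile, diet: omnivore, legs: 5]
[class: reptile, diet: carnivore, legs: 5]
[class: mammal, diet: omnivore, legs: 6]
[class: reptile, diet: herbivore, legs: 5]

The classifier is using: diet is not herbivore.
Yes: [class: insect, diet: omnivore, legs: 0], since diet is omnivore.
Yes: [class: reptile, diet: omnivore, legs: 5], since diet is omnivore.
Yes: [class: reptile, diet: carnivore, legs: 5], since diet is carnivore.
Yes: [class: mammal, diet: omnivore, legs: 6], since diet is omnivore.
No: [class: reptile, diet: herbivore, legs: 5], since diet is herbivore.

Yes, Yes, Yes, Yes, No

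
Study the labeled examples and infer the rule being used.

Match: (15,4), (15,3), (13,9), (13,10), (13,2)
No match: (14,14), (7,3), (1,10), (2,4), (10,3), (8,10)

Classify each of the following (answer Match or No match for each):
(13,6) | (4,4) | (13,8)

Every 'Match' example satisfies: sum ≥ 13 AND first is odd. None of the 'No match' examples do.
(13,6): Match (13+6 = 19, first 13). (4,4): No match (4+4 = 8, first 4). (13,8): Match (13+8 = 21, first 13).

Match, No match, Match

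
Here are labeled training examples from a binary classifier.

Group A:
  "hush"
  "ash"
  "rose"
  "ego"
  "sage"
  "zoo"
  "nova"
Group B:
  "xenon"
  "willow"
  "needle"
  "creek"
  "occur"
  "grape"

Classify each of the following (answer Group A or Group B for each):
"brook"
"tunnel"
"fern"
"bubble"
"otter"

Group B, Group B, Group A, Group B, Group B

The common property of the 'Group A' items is: length ≤ 4. No 'Group B' item has it.
Group B: "brook", since length 5.
Group B: "tunnel", since length 6.
Group A: "fern", since length 4.
Group B: "bubble", since length 6.
Group B: "otter", since length 5.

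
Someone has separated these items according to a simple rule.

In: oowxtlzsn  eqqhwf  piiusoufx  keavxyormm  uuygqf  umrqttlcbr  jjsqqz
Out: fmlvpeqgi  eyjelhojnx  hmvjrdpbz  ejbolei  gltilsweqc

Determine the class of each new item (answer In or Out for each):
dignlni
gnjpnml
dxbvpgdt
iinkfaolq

A rule that fits every label: has a double letter — true of each 'In' example, false of each 'Out' one.

Out, Out, Out, In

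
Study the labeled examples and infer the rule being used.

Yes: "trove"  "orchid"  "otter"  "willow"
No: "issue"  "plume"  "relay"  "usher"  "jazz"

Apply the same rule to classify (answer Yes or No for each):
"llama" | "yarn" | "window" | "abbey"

No, No, Yes, No

The simplest hypothesis consistent with all the labels is: contains 'o'.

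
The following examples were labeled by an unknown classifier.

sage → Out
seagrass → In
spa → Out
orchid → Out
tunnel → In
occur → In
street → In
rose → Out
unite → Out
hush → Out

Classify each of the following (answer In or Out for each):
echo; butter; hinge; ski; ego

One predicate separates the groups cleanly: has a double letter.

Out, In, Out, Out, Out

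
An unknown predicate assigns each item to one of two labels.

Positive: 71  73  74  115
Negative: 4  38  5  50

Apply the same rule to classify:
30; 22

Negative, Negative

A rule that fits every label: at least 71 — true of each 'Positive' example, false of each 'Negative' one.
30 → 30 < 71 → Negative. 22 → 22 < 71 → Negative.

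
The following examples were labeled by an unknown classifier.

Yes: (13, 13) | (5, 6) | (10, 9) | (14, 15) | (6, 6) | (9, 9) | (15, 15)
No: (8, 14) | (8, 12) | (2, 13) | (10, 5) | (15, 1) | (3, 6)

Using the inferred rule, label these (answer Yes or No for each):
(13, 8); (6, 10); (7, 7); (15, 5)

The classifier is using: |first − second| ≤ 1.
No: (13, 8), since |13−8| = 5. No: (6, 10), since |6−10| = 4. Yes: (7, 7), since |7−7| = 0. No: (15, 5), since |15−5| = 10.

No, No, Yes, No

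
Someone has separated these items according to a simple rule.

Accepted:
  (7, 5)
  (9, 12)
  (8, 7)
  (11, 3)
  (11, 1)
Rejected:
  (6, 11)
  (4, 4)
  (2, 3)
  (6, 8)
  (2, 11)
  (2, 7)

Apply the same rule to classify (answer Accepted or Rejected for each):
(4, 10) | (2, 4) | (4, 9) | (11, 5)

Rejected, Rejected, Rejected, Accepted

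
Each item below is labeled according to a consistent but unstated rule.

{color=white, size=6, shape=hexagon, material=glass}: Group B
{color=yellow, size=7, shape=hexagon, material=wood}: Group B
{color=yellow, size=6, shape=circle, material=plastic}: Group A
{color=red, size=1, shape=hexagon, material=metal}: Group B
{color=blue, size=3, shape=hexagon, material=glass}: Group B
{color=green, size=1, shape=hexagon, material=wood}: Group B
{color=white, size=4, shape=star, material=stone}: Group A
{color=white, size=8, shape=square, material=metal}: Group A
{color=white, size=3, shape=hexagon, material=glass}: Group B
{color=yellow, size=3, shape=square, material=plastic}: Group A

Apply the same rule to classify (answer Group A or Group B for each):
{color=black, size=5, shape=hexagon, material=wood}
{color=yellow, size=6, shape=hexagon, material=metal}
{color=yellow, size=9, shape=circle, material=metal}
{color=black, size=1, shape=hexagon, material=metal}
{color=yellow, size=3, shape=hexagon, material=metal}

'Group A' ⟺ shape is not hexagon.
{color=black, size=5, shape=hexagon, material=wood} — shape is hexagon, hence Group B. {color=yellow, size=6, shape=hexagon, material=metal} — shape is hexagon, hence Group B. {color=yellow, size=9, shape=circle, material=metal} — shape is circle, hence Group A. {color=black, size=1, shape=hexagon, material=metal} — shape is hexagon, hence Group B. {color=yellow, size=3, shape=hexagon, material=metal} — shape is hexagon, hence Group B.

Group B, Group B, Group A, Group B, Group B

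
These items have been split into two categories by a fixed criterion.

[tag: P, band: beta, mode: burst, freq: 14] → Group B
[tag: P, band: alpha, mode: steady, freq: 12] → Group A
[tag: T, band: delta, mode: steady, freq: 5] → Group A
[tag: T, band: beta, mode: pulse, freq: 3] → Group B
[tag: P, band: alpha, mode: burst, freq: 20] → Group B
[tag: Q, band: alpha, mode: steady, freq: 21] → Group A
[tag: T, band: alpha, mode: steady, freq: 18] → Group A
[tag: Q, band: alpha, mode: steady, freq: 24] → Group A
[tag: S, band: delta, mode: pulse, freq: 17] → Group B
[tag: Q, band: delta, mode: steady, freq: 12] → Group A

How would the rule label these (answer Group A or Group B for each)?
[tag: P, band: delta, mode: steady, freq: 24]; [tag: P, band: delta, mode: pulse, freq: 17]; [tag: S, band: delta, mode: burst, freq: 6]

Checking candidate rules against both groups, what survives is: mode is steady.
[tag: P, band: delta, mode: steady, freq: 24]: mode is steady — passes, so Group A.
[tag: P, band: delta, mode: pulse, freq: 17]: mode is pulse — lacks this property, so Group B.
[tag: S, band: delta, mode: burst, freq: 6]: mode is burst — lacks this property, so Group B.

Group A, Group B, Group B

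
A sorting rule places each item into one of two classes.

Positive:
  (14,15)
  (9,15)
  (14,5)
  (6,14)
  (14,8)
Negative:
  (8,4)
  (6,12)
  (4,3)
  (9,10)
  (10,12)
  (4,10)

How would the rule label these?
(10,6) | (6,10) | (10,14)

Negative, Negative, Positive

The rule appears to be: max ≥ 14.
Negative: (10,6), since max 10.
Negative: (6,10), since max 10.
Positive: (10,14), since max 14.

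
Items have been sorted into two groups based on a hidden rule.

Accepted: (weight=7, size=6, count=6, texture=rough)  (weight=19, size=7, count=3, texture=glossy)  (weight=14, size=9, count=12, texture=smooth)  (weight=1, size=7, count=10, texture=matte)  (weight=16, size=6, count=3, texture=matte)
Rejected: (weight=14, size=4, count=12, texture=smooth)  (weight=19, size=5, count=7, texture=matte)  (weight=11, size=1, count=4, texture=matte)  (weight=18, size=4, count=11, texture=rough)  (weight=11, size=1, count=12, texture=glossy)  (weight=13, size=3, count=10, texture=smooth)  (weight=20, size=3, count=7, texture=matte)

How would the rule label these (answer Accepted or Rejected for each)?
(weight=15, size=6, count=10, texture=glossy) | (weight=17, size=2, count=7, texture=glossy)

Accepted, Rejected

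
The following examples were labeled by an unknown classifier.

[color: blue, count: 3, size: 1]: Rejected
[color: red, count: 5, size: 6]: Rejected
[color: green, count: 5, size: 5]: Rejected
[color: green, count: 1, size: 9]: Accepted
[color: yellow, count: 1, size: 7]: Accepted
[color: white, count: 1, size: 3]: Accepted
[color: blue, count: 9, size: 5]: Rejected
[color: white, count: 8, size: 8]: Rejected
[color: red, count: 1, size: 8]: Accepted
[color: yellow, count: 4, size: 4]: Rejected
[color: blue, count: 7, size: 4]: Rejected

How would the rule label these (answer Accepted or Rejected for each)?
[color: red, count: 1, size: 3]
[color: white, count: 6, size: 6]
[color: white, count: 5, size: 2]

Accepted, Rejected, Rejected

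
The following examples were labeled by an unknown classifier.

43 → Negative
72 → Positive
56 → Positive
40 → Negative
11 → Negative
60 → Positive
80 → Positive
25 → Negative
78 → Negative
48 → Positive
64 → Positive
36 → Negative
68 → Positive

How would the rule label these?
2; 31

Every 'Positive' example satisfies: multiple of 4 AND at least 43. None of the 'Negative' examples do.
2: Negative (2 = 4·0 + 2, 2 < 43). 31: Negative (31 = 4·7 + 3, 31 < 43).

Negative, Negative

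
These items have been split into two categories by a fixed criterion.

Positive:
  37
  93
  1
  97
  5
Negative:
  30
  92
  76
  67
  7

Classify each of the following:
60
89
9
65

Negative, Positive, Positive, Positive

The distinguishing property — ≡ 1 (mod 4) — holds for all the 'Positive' cases and none of the 'Negative' cases.
60: 60 mod 4 = 0, does not pass → Negative. 89: 89 mod 4 = 1, matches → Positive. 9: 9 mod 4 = 1, matches → Positive. 65: 65 mod 4 = 1, matches → Positive.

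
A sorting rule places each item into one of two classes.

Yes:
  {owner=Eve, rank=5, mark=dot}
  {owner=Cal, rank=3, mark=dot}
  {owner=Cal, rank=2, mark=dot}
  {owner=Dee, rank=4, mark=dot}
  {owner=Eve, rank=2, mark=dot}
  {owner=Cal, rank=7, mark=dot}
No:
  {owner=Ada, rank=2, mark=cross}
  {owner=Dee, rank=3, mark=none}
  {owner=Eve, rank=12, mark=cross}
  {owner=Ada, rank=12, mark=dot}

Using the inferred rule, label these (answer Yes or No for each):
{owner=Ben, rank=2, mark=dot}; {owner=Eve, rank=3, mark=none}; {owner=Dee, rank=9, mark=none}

Rule: mark is dot AND rank ≤ 7. This holds for each 'Yes' example and fails for each 'No' one.
{owner=Ben, rank=2, mark=dot}: mark is dot, rank = 2, matches → Yes. {owner=Eve, rank=3, mark=none}: mark is none, rank = 3, doesn't match → No. {owner=Dee, rank=9, mark=none}: mark is none, rank = 9, doesn't match → No.

Yes, No, No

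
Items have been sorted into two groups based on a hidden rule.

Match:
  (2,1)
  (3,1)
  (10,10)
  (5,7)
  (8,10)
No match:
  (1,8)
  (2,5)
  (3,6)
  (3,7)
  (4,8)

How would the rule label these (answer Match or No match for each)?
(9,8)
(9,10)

A rule that fits every label: |first − second| ≤ 2 — true of each 'Match' example, false of each 'No match' one.
Match: (9,8), since |9−8| = 1. Match: (9,10), since |9−10| = 1.

Match, Match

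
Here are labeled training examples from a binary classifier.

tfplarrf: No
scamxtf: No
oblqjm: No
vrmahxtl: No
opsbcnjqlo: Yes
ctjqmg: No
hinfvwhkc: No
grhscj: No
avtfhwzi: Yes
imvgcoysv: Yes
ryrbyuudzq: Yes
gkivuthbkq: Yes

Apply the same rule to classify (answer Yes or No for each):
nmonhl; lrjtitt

The simplest hypothesis consistent with all the labels is: has ≥ 2 vowels.
nmonhl: 1 vowel, fails the rule → No.
lrjtitt: 1 vowel, fails the rule → No.

No, No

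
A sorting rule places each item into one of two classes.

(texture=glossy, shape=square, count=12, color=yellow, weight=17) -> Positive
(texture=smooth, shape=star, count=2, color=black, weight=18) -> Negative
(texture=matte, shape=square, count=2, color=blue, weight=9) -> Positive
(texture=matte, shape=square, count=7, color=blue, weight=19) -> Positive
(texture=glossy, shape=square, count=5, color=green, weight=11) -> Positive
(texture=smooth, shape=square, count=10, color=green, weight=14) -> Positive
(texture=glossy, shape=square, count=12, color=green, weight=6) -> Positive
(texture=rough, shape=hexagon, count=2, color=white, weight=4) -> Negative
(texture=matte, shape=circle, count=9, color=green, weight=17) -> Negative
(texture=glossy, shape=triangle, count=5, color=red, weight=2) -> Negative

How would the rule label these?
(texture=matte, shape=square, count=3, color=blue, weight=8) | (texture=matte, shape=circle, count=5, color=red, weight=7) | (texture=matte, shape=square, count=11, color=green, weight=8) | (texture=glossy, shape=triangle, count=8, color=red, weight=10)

Positive, Negative, Positive, Negative

Checking candidate rules against both groups, what survives is: shape is square.
Positive: (texture=matte, shape=square, count=3, color=blue, weight=8), since shape is square. Negative: (texture=matte, shape=circle, count=5, color=red, weight=7), since shape is circle. Positive: (texture=matte, shape=square, count=11, color=green, weight=8), since shape is square. Negative: (texture=glossy, shape=triangle, count=8, color=red, weight=10), since shape is triangle.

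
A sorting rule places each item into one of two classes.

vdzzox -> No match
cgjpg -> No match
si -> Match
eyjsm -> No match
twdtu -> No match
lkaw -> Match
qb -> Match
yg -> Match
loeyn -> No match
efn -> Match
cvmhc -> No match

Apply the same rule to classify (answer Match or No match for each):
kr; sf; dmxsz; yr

Match, Match, No match, Match

'Match' ⟺ length ≤ 4.
kr — length 2, hence Match.
sf — length 2, hence Match.
dmxsz — length 5, hence No match.
yr — length 2, hence Match.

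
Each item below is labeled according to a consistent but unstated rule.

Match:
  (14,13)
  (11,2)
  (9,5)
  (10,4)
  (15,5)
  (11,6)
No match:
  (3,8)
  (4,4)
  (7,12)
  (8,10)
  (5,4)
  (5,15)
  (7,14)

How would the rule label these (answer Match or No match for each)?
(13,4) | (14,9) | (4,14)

The rule appears to be: first ≥ 9.

Match, Match, No match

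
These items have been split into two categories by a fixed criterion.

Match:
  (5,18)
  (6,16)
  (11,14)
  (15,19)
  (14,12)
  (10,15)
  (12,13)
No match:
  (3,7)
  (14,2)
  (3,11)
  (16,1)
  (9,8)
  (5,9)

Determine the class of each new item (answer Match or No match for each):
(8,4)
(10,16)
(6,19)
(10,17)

No match, Match, Match, Match

The distinguishing property — sum ≥ 22 — holds for all the 'Match' cases and none of the 'No match' cases.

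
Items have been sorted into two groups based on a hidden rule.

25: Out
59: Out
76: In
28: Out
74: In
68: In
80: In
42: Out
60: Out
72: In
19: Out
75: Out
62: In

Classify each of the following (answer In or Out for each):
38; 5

The pattern is that an item is 'In' exactly when: even AND at least 62.

Out, Out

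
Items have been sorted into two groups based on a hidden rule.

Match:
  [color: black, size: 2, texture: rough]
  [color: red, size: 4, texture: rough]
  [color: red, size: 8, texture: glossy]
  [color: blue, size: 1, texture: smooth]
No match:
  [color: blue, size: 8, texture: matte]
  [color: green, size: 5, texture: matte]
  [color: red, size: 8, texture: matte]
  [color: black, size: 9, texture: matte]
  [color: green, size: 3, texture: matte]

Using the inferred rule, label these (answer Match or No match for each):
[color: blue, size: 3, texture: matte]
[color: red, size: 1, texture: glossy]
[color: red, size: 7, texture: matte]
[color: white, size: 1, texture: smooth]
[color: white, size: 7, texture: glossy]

The distinguishing property — texture is not matte — holds for all the 'Match' cases and none of the 'No match' cases.
No match: [color: blue, size: 3, texture: matte], since texture is matte.
Match: [color: red, size: 1, texture: glossy], since texture is glossy.
No match: [color: red, size: 7, texture: matte], since texture is matte.
Match: [color: white, size: 1, texture: smooth], since texture is smooth.
Match: [color: white, size: 7, texture: glossy], since texture is glossy.

No match, Match, No match, Match, Match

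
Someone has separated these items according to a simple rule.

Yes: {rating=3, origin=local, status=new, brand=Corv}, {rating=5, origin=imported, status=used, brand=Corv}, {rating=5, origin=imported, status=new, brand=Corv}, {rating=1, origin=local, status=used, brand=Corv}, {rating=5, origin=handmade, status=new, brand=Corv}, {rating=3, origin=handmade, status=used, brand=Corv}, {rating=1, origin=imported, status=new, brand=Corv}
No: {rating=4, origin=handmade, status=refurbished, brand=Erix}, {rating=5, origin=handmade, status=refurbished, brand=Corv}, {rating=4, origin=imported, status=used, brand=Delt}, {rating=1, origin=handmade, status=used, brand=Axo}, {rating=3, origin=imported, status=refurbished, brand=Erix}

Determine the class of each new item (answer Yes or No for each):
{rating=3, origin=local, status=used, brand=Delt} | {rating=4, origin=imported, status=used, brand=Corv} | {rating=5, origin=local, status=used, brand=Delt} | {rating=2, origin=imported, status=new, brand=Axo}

No, Yes, No, No

A rule that fits every label: brand is Corv AND status is not refurbished — true of each 'Yes' example, false of each 'No' one.
{rating=3, origin=local, status=used, brand=Delt} — brand is Delt, status is used, hence No. {rating=4, origin=imported, status=used, brand=Corv} — brand is Corv, status is used, hence Yes. {rating=5, origin=local, status=used, brand=Delt} — brand is Delt, status is used, hence No. {rating=2, origin=imported, status=new, brand=Axo} — brand is Axo, status is new, hence No.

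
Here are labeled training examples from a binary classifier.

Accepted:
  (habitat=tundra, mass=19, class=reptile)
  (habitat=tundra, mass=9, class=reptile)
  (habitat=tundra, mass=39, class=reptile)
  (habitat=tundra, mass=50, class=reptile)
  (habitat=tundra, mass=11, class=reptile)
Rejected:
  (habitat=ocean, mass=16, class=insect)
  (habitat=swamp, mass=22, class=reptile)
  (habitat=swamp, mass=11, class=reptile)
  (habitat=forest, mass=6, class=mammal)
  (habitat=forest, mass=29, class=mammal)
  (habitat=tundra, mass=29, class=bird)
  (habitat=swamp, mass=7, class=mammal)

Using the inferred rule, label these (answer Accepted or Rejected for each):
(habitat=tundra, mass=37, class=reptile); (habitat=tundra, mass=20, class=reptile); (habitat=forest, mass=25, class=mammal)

The distinguishing property — habitat is tundra AND class is reptile — holds for all the 'Accepted' cases and none of the 'Rejected' cases.
(habitat=tundra, mass=37, class=reptile) → habitat is tundra, class is reptile → Accepted.
(habitat=tundra, mass=20, class=reptile) → habitat is tundra, class is reptile → Accepted.
(habitat=forest, mass=25, class=mammal) → habitat is forest, class is mammal → Rejected.

Accepted, Accepted, Rejected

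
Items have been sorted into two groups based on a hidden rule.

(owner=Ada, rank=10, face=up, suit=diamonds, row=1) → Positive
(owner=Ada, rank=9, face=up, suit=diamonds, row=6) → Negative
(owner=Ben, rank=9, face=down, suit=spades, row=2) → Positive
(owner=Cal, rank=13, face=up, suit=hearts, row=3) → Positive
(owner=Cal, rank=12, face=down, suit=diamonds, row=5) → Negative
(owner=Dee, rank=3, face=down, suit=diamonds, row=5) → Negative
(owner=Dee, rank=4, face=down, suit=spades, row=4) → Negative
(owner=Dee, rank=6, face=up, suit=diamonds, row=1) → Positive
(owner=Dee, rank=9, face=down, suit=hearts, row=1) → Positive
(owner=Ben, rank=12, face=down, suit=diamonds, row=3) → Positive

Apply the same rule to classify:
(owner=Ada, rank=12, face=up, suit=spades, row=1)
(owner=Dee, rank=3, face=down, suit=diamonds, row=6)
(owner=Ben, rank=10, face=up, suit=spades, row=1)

Positive, Negative, Positive

Rule: row ≤ 3. This holds for each 'Positive' example and fails for each 'Negative' one.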